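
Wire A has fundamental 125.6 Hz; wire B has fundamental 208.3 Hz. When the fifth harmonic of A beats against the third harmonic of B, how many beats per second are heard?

3.1 Hz

Fifth harmonic of the first: 5·125.6 = 628.0 Hz.
Third harmonic of the second: 3·208.3 = 624.9 Hz.
f_beat = |628.0 − 624.9| = 3.1 Hz.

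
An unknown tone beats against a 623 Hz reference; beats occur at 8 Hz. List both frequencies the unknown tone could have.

|f − 623| = 8, so f = 623 ± 8.

615 Hz or 631 Hz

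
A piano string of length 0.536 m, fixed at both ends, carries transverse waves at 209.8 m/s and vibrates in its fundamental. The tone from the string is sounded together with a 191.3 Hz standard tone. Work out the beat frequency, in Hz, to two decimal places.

4.41 Hz

For a string fixed at both ends, f_n = n·v/(2L) = 1·209.8/(2·0.536) = 195.7090 Hz.
f_beat = |195.7090 − 191.3| = 4.41 Hz.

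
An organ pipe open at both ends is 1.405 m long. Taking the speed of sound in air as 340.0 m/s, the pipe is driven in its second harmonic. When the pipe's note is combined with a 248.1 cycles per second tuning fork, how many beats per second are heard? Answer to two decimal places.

6.11 Hz

Open pipe: f_n = n·v/(2L) = 2·340.0/(2·1.405) = 241.9929 Hz.
f_beat = |241.9929 − 248.1| = 6.11 Hz.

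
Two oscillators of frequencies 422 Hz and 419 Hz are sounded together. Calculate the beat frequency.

The beat frequency equals the magnitude of the frequency difference.
|422 − 419| = 3 Hz.

3 Hz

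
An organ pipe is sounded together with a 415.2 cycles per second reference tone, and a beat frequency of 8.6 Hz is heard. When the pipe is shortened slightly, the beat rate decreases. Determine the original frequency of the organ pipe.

406.6 Hz

|f − 415.2| = 8.6, so the organ pipe was at either 406.6 Hz or 423.8 Hz.
A shorter pipe has a higher fundamental; the adjustment raises the organ pipe's frequency.
The beat rate fell, so the adjustment moved the organ pipe toward 415.2 Hz — it must have started below the reference.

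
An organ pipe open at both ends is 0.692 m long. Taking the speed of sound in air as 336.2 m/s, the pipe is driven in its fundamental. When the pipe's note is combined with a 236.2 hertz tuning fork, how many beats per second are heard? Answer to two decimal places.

Open pipe: f_n = n·v/(2L) = 1·336.2/(2·0.692) = 242.9191 Hz.
f_beat = |242.9191 − 236.2| = 6.72 Hz.

6.72 Hz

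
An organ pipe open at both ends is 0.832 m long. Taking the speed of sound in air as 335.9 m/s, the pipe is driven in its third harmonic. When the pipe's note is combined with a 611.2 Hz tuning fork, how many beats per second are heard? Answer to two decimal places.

5.61 Hz

Open pipe: f_n = n·v/(2L) = 3·335.9/(2·0.832) = 605.5889 Hz.
f_beat = |605.5889 − 611.2| = 5.61 Hz.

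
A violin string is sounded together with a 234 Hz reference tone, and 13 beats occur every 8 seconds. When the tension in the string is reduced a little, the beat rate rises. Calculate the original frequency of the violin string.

Beat frequency = 13/8 = 1.625 Hz.
|f − 234| = 1.625, so the violin string was at either 232.375 Hz or 235.625 Hz.
Lower tension means lower frequency; the adjustment lowers the violin string's frequency.
The beat rate rose, so the adjustment moved the violin string further from 234 Hz — it was already below the reference.

232.375 Hz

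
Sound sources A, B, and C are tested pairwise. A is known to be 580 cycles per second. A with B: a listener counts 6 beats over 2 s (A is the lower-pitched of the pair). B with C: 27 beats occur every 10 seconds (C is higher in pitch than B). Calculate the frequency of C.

585.7 Hz

A–B: Beat frequency = 6/2 = 3 Hz.
B is above A, so f_B = 580 + 3 = 583 Hz.
B–C: Beat frequency = 27/10 = 2.7 Hz.
C is above B, so f_C = 583 + 2.7 = 585.7 Hz.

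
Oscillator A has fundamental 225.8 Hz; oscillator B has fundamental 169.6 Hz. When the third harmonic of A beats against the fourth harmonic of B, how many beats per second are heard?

Third harmonic of the first: 3·225.8 = 677.4 Hz.
Fourth harmonic of the second: 4·169.6 = 678.4 Hz.
f_beat = |677.4 − 678.4| = 1.0 Hz.

1.0 Hz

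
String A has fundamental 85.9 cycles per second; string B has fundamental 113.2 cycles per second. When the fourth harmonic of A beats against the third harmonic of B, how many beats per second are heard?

Fourth harmonic of the first: 4·85.9 = 343.6 Hz.
Third harmonic of the second: 3·113.2 = 339.6 Hz.
f_beat = |343.6 − 339.6| = 4.0 Hz.

4.0 Hz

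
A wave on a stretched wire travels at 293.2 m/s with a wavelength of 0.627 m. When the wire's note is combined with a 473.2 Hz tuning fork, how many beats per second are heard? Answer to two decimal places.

5.58 Hz

Source frequency f = v/λ = 293.2/0.627 = 467.6236 Hz.
f_beat = |467.6236 − 473.2| = 5.58 Hz.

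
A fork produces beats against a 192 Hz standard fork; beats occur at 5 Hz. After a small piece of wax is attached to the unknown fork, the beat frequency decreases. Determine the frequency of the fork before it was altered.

197 Hz

|f − 192| = 5, so the fork was at either 187 Hz or 197 Hz.
Loading a fork with wax lowers its frequency; the adjustment lowers the fork's frequency.
The beat rate fell, so the adjustment moved the fork toward 192 Hz — it must have started above the reference.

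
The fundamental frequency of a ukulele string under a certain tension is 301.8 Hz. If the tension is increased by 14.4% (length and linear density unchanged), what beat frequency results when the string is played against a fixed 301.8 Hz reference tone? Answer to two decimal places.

21.00 Hz

For a string, f ∝ √T, so the new frequency is 301.8·√1.144 = 322.7990 Hz.
f_beat = |322.7990 − 301.8| = 21.00 Hz.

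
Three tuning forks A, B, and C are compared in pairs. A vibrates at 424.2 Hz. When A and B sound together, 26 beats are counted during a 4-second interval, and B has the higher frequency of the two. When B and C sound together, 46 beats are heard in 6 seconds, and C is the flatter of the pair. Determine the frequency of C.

A–B: Beat frequency = 26/4 = 6.5 Hz.
B is above A, so f_B = 424.2 + 6.5 = 430.7 Hz.
B–C: Beat frequency = 46/6 = 7.6667 Hz.
C is below B, so f_C = 430.7 − 7.6667 = 423.0333 Hz.

423.0333 Hz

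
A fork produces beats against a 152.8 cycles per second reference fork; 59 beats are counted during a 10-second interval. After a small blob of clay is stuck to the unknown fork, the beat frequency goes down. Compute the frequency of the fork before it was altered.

Beat frequency = 59/10 = 5.9 Hz.
|f − 152.8| = 5.9, so the fork was at either 146.9 Hz or 158.7 Hz.
Adding mass to a fork lowers its frequency; the adjustment lowers the fork's frequency.
The beat rate fell, so the adjustment moved the fork toward 152.8 Hz — it must have started above the reference.

158.7 Hz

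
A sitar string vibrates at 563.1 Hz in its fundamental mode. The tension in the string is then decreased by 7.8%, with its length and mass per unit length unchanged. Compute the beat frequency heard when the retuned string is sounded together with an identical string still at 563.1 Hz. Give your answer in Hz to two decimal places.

For a string, f ∝ √T, so the new frequency is 563.1·√0.922 = 540.6933 Hz.
f_beat = |540.6933 − 563.1| = 22.41 Hz.

22.41 Hz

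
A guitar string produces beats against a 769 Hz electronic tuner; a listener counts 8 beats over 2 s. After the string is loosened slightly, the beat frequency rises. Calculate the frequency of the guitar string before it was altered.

Beat frequency = 8/2 = 4 Hz.
|f − 769| = 4, so the guitar string was at either 765 Hz or 773 Hz.
Reducing tension lowers a string's frequency; the adjustment lowers the guitar string's frequency.
The beat rate rose, so the adjustment moved the guitar string further from 769 Hz — it was already below the reference.

765 Hz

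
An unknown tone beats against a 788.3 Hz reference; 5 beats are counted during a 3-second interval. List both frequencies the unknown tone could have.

786.6333 Hz or 789.9667 Hz

Beat frequency = 5/3 = 1.6667 Hz.
|f − 788.3| = 1.6667, so f = 788.3 ± 1.6667.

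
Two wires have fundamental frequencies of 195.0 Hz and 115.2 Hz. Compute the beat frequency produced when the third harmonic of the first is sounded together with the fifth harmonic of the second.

Third harmonic of the first: 3·195.0 = 585.0 Hz.
Fifth harmonic of the second: 5·115.2 = 576.0 Hz.
f_beat = |585.0 − 576.0| = 9.0 Hz.

9.0 Hz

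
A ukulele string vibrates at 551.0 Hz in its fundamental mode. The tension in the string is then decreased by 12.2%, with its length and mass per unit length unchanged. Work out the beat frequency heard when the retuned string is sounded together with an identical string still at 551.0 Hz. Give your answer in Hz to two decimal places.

34.70 Hz

For a string, f ∝ √T, so the new frequency is 551.0·√0.878 = 516.2961 Hz.
f_beat = |516.2961 − 551.0| = 34.70 Hz.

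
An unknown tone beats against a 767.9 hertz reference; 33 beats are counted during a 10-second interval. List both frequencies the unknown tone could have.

Beat frequency = 33/10 = 3.3 Hz.
|f − 767.9| = 3.3, so f = 767.9 ± 3.3.

764.6 Hz or 771.2 Hz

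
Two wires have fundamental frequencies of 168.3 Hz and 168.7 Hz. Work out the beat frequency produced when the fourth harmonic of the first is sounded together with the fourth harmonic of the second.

Fourth harmonic of the first: 4·168.3 = 673.2 Hz.
Fourth harmonic of the second: 4·168.7 = 674.8 Hz.
f_beat = |673.2 − 674.8| = 1.6 Hz.

1.6 Hz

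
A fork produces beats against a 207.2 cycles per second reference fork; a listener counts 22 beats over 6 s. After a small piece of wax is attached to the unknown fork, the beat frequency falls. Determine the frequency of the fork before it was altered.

210.8667 Hz

Beat frequency = 22/6 = 3.6667 Hz.
|f − 207.2| = 3.6667, so the fork was at either 203.5333 Hz or 210.8667 Hz.
Loading a fork with wax lowers its frequency; the adjustment lowers the fork's frequency.
The beat rate fell, so the adjustment moved the fork toward 207.2 Hz — it must have started above the reference.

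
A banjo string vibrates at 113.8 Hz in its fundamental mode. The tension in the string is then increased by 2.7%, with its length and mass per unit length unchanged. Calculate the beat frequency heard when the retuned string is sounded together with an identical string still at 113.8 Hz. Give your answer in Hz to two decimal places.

1.53 Hz

For a string, f ∝ √T, so the new frequency is 113.8·√1.027 = 115.3261 Hz.
f_beat = |115.3261 − 113.8| = 1.53 Hz.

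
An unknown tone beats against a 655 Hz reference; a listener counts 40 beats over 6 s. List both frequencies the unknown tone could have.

Beat frequency = 40/6 = 6.6667 Hz.
|f − 655| = 6.6667, so f = 655 ± 6.6667.

648.3333 Hz or 661.6667 Hz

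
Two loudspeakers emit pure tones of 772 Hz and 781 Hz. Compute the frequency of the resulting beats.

9 Hz

The beat frequency equals the magnitude of the frequency difference.
|772 − 781| = 9 Hz.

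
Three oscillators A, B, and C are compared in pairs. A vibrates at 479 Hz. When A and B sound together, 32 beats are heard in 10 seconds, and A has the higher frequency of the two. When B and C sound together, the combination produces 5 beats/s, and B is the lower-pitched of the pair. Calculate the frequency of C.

A–B: Beat frequency = 32/10 = 3.2 Hz.
B is below A, so f_B = 479 − 3.2 = 475.8 Hz.
C is above B, so f_C = 475.8 + 5 = 480.8 Hz.

480.8 Hz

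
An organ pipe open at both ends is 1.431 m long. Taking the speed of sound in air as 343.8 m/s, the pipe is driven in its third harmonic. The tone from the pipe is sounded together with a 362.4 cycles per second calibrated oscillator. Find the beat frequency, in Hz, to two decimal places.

2.02 Hz

Open pipe: f_n = n·v/(2L) = 3·343.8/(2·1.431) = 360.3774 Hz.
f_beat = |360.3774 − 362.4| = 2.02 Hz.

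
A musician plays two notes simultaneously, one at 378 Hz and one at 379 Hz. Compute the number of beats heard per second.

1 Hz

f_beat = |f₁ − f₂|.
|378 − 379| = 1 Hz.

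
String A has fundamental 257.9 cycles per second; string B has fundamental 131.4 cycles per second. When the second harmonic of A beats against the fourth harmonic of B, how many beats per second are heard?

9.8 Hz

Second harmonic of the first: 2·257.9 = 515.8 Hz.
Fourth harmonic of the second: 4·131.4 = 525.6 Hz.
f_beat = |515.8 − 525.6| = 9.8 Hz.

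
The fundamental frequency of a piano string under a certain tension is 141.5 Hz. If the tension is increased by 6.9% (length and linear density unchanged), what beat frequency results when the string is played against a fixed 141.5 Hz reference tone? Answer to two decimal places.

For a string, f ∝ √T, so the new frequency is 141.5·√1.069 = 146.3003 Hz.
f_beat = |146.3003 − 141.5| = 4.80 Hz.

4.80 Hz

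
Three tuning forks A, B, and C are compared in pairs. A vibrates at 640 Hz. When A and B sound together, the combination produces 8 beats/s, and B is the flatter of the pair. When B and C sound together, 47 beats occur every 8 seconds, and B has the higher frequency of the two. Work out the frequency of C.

626.125 Hz

B is below A, so f_B = 640 − 8 = 632 Hz.
B–C: Beat frequency = 47/8 = 5.875 Hz.
C is below B, so f_C = 632 − 5.875 = 626.125 Hz.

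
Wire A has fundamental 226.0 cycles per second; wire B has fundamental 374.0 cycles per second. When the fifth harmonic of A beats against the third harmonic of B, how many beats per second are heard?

Fifth harmonic of the first: 5·226.0 = 1130.0 Hz.
Third harmonic of the second: 3·374.0 = 1122.0 Hz.
f_beat = |1130.0 − 1122.0| = 8.0 Hz.

8.0 Hz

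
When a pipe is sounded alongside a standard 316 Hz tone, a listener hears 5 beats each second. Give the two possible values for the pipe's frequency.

|f − 316| = 5, so f = 316 ± 5.

311 Hz or 321 Hz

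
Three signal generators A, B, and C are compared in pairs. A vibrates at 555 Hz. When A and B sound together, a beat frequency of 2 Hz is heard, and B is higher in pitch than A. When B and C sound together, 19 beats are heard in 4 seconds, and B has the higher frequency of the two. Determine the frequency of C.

B is above A, so f_B = 555 + 2 = 557 Hz.
B–C: Beat frequency = 19/4 = 4.75 Hz.
C is below B, so f_C = 557 − 4.75 = 552.25 Hz.

552.25 Hz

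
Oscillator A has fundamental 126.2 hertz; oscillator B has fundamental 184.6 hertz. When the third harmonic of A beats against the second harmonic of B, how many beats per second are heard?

Third harmonic of the first: 3·126.2 = 378.6 Hz.
Second harmonic of the second: 2·184.6 = 369.2 Hz.
f_beat = |378.6 − 369.2| = 9.4 Hz.

9.4 Hz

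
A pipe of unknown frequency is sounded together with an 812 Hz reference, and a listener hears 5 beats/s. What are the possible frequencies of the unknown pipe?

|f − 812| = 5, so f = 812 ± 5.

807 Hz or 817 Hz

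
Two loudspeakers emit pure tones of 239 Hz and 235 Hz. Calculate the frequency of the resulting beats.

The beat frequency equals the magnitude of the frequency difference.
|239 − 235| = 4 Hz.

4 Hz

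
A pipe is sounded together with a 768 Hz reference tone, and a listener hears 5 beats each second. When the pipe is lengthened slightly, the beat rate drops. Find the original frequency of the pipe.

773 Hz

|f − 768| = 5, so the pipe was at either 763 Hz or 773 Hz.
A longer pipe has a lower fundamental; the adjustment lowers the pipe's frequency.
The beat rate fell, so the adjustment moved the pipe toward 768 Hz — it must have started above the reference.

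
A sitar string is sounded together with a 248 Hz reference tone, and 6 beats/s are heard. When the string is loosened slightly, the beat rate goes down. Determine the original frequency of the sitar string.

254 Hz

|f − 248| = 6, so the sitar string was at either 242 Hz or 254 Hz.
Reducing tension lowers a string's frequency; the adjustment lowers the sitar string's frequency.
The beat rate fell, so the adjustment moved the sitar string toward 248 Hz — it must have started above the reference.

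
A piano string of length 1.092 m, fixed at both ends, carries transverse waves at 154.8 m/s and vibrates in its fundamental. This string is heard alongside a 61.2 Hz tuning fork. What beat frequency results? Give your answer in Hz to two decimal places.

9.68 Hz

For a string fixed at both ends, f_n = n·v/(2L) = 1·154.8/(2·1.092) = 70.8791 Hz.
f_beat = |70.8791 − 61.2| = 9.68 Hz.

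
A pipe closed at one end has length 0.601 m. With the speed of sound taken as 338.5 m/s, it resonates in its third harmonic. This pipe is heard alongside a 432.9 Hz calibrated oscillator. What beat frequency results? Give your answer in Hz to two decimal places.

Closed pipe (odd harmonics): f_n = n·v/(4L) = 3·338.5/(4·0.601) = 422.4210 Hz.
f_beat = |422.4210 − 432.9| = 10.48 Hz.

10.48 Hz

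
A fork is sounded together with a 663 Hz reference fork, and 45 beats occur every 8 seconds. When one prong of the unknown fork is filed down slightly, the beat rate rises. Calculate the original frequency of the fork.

Beat frequency = 45/8 = 5.625 Hz.
|f − 663| = 5.625, so the fork was at either 657.375 Hz or 668.625 Hz.
Filing a prong removes mass and raises the fork's frequency; the adjustment raises the fork's frequency.
The beat rate rose, so the adjustment moved the fork further from 663 Hz — it was already above the reference.

668.625 Hz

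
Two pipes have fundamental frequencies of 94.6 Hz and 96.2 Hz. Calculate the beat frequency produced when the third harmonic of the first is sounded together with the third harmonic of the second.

4.8 Hz

Third harmonic of the first: 3·94.6 = 283.8 Hz.
Third harmonic of the second: 3·96.2 = 288.6 Hz.
f_beat = |283.8 − 288.6| = 4.8 Hz.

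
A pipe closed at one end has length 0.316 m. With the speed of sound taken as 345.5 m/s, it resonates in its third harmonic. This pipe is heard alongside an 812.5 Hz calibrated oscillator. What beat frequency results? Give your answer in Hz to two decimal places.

7.52 Hz

Closed pipe (odd harmonics): f_n = n·v/(4L) = 3·345.5/(4·0.316) = 820.0158 Hz.
f_beat = |820.0158 − 812.5| = 7.52 Hz.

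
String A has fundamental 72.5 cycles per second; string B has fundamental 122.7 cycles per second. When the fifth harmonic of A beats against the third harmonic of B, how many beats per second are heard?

5.6 Hz

Fifth harmonic of the first: 5·72.5 = 362.5 Hz.
Third harmonic of the second: 3·122.7 = 368.1 Hz.
f_beat = |362.5 − 368.1| = 5.6 Hz.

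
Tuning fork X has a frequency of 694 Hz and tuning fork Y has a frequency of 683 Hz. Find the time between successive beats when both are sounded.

f_beat = |694 − 683| = 11 Hz.
Beat period T = 1 / f_beat = 1 / 11 s.

0.091 s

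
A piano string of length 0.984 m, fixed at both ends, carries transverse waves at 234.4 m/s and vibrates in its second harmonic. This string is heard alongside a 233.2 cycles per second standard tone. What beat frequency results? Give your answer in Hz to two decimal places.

5.01 Hz

For a string fixed at both ends, f_n = n·v/(2L) = 2·234.4/(2·0.984) = 238.2114 Hz.
f_beat = |238.2114 − 233.2| = 5.01 Hz.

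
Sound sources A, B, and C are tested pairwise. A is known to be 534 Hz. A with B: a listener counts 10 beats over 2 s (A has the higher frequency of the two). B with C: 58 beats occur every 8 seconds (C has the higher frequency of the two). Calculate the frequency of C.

536.25 Hz

A–B: Beat frequency = 10/2 = 5 Hz.
B is below A, so f_B = 534 − 5 = 529 Hz.
B–C: Beat frequency = 58/8 = 7.25 Hz.
C is above B, so f_C = 529 + 7.25 = 536.25 Hz.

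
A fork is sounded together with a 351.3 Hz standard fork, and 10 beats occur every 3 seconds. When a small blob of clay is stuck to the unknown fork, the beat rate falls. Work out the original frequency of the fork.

354.6333 Hz

Beat frequency = 10/3 = 3.3333 Hz.
|f − 351.3| = 3.3333, so the fork was at either 347.9667 Hz or 354.6333 Hz.
Adding mass to a fork lowers its frequency; the adjustment lowers the fork's frequency.
The beat rate fell, so the adjustment moved the fork toward 351.3 Hz — it must have started above the reference.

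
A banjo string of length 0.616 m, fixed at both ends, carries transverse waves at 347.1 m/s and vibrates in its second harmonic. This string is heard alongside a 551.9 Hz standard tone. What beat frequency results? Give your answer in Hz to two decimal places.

For a string fixed at both ends, f_n = n·v/(2L) = 2·347.1/(2·0.616) = 563.4740 Hz.
f_beat = |563.4740 − 551.9| = 11.57 Hz.

11.57 Hz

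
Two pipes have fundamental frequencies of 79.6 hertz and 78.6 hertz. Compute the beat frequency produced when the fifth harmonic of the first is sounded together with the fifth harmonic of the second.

Fifth harmonic of the first: 5·79.6 = 398.0 Hz.
Fifth harmonic of the second: 5·78.6 = 393.0 Hz.
f_beat = |398.0 − 393.0| = 5.0 Hz.

5.0 Hz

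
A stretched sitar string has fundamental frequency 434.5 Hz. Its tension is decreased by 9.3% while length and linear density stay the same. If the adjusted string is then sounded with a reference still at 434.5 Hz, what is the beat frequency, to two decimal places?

For a string, f ∝ √T, so the new frequency is 434.5·√0.907 = 413.8028 Hz.
f_beat = |413.8028 − 434.5| = 20.70 Hz.

20.70 Hz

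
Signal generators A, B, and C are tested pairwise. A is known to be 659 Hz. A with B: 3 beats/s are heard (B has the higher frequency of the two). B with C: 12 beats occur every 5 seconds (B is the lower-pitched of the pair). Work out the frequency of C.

B is above A, so f_B = 659 + 3 = 662 Hz.
B–C: Beat frequency = 12/5 = 2.4 Hz.
C is above B, so f_C = 662 + 2.4 = 664.4 Hz.

664.4 Hz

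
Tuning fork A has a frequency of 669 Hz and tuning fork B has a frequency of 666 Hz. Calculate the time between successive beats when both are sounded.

0.333 s

f_beat = |669 − 666| = 3 Hz.
Beat period T = 1 / f_beat = 1 / 3 s.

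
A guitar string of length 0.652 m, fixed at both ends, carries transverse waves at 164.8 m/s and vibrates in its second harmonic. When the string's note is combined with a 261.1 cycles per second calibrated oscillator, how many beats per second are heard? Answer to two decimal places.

8.34 Hz

For a string fixed at both ends, f_n = n·v/(2L) = 2·164.8/(2·0.652) = 252.7607 Hz.
f_beat = |252.7607 − 261.1| = 8.34 Hz.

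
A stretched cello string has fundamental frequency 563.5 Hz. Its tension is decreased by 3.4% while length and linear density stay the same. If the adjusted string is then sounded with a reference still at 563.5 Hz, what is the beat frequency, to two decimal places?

9.66 Hz

For a string, f ∝ √T, so the new frequency is 563.5·√0.966 = 553.8377 Hz.
f_beat = |553.8377 − 563.5| = 9.66 Hz.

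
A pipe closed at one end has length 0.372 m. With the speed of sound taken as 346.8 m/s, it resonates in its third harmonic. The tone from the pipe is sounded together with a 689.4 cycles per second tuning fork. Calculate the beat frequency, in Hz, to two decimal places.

9.79 Hz

Closed pipe (odd harmonics): f_n = n·v/(4L) = 3·346.8/(4·0.372) = 699.1935 Hz.
f_beat = |699.1935 − 689.4| = 9.79 Hz.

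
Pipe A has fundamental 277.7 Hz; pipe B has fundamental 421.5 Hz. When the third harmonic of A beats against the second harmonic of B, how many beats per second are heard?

Third harmonic of the first: 3·277.7 = 833.1 Hz.
Second harmonic of the second: 2·421.5 = 843.0 Hz.
f_beat = |833.1 − 843.0| = 9.9 Hz.

9.9 Hz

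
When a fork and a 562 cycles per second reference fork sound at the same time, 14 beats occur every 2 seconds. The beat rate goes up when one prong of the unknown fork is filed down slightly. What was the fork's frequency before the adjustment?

Beat frequency = 14/2 = 7 Hz.
|f − 562| = 7, so the fork was at either 555 Hz or 569 Hz.
Filing a prong removes mass and raises the fork's frequency; the adjustment raises the fork's frequency.
The beat rate rose, so the adjustment moved the fork further from 562 Hz — it was already above the reference.

569 Hz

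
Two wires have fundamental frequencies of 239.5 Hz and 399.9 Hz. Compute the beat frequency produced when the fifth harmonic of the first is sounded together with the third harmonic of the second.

2.2 Hz

Fifth harmonic of the first: 5·239.5 = 1197.5 Hz.
Third harmonic of the second: 3·399.9 = 1199.7 Hz.
f_beat = |1197.5 − 1199.7| = 2.2 Hz.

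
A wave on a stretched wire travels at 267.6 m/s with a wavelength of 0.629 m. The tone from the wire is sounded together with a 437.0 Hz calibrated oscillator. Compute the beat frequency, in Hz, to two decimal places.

Source frequency f = v/λ = 267.6/0.629 = 425.4372 Hz.
f_beat = |425.4372 − 437.0| = 11.56 Hz.

11.56 Hz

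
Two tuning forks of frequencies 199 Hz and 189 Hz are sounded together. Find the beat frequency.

f_beat = |f₁ − f₂|.
|199 − 189| = 10 Hz.

10 Hz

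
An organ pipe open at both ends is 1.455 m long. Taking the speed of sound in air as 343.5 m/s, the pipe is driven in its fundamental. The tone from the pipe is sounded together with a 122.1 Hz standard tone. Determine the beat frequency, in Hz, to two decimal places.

4.06 Hz

Open pipe: f_n = n·v/(2L) = 1·343.5/(2·1.455) = 118.0412 Hz.
f_beat = |118.0412 − 122.1| = 4.06 Hz.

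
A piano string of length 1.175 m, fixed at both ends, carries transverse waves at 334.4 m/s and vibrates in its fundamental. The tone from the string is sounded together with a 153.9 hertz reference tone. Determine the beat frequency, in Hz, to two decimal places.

For a string fixed at both ends, f_n = n·v/(2L) = 1·334.4/(2·1.175) = 142.2979 Hz.
f_beat = |142.2979 − 153.9| = 11.60 Hz.

11.60 Hz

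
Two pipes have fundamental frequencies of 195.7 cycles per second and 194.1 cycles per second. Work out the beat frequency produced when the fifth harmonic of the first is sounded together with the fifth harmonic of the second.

Fifth harmonic of the first: 5·195.7 = 978.5 Hz.
Fifth harmonic of the second: 5·194.1 = 970.5 Hz.
f_beat = |978.5 − 970.5| = 8.0 Hz.

8.0 Hz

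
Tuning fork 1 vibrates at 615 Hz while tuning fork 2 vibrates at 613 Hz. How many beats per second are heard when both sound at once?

The beat frequency equals the magnitude of the frequency difference.
|615 − 613| = 2 Hz.

2 Hz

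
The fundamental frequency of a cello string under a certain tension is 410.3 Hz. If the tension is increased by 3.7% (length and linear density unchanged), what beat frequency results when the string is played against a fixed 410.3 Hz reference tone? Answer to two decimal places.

7.52 Hz

For a string, f ∝ √T, so the new frequency is 410.3·√1.037 = 417.8216 Hz.
f_beat = |417.8216 − 410.3| = 7.52 Hz.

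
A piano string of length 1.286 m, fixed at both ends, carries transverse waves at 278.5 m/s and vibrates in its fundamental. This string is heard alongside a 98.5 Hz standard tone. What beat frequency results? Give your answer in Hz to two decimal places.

9.78 Hz

For a string fixed at both ends, f_n = n·v/(2L) = 1·278.5/(2·1.286) = 108.2815 Hz.
f_beat = |108.2815 − 98.5| = 9.78 Hz.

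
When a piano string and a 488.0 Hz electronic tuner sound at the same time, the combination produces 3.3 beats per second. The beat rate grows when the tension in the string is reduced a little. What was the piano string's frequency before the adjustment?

484.7 Hz

|f − 488.0| = 3.3, so the piano string was at either 484.7 Hz or 491.3 Hz.
Lower tension means lower frequency; the adjustment lowers the piano string's frequency.
The beat rate rose, so the adjustment moved the piano string further from 488.0 Hz — it was already below the reference.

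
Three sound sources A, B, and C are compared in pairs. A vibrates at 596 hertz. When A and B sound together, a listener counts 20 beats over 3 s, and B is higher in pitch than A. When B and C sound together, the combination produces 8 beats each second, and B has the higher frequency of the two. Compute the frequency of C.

A–B: Beat frequency = 20/3 = 6.6667 Hz.
B is above A, so f_B = 596 + 6.6667 = 602.6667 Hz.
C is below B, so f_C = 602.6667 − 8 = 594.6667 Hz.

594.6667 Hz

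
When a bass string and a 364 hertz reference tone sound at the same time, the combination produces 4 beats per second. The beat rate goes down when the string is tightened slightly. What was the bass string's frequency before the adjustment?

360 Hz

|f − 364| = 4, so the bass string was at either 360 Hz or 368 Hz.
Increasing tension raises a string's frequency; the adjustment raises the bass string's frequency.
The beat rate fell, so the adjustment moved the bass string toward 364 Hz — it must have started below the reference.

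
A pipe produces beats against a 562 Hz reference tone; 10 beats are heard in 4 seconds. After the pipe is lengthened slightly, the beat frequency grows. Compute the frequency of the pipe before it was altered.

Beat frequency = 10/4 = 2.5 Hz.
|f − 562| = 2.5, so the pipe was at either 559.5 Hz or 564.5 Hz.
A longer pipe has a lower fundamental; the adjustment lowers the pipe's frequency.
The beat rate rose, so the adjustment moved the pipe further from 562 Hz — it was already below the reference.

559.5 Hz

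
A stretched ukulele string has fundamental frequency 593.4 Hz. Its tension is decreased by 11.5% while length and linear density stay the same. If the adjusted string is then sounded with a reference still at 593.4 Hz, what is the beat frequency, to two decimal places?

35.16 Hz

For a string, f ∝ √T, so the new frequency is 593.4·√0.885 = 558.2377 Hz.
f_beat = |558.2377 − 593.4| = 35.16 Hz.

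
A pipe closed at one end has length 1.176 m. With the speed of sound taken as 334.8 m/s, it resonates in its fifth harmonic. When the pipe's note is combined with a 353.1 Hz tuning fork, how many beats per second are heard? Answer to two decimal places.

2.77 Hz

Closed pipe (odd harmonics): f_n = n·v/(4L) = 5·334.8/(4·1.176) = 355.8673 Hz.
f_beat = |355.8673 − 353.1| = 2.77 Hz.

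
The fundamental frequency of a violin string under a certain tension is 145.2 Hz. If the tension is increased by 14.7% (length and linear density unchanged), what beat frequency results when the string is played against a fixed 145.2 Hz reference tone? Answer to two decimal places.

For a string, f ∝ √T, so the new frequency is 145.2·√1.147 = 155.5064 Hz.
f_beat = |155.5064 − 145.2| = 10.31 Hz.

10.31 Hz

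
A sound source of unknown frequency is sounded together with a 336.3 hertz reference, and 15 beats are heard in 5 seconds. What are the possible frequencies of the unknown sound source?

333.3 Hz or 339.3 Hz

Beat frequency = 15/5 = 3 Hz.
|f − 336.3| = 3, so f = 336.3 ± 3.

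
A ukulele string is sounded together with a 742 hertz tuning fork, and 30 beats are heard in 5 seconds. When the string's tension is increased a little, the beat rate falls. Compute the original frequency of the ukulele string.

736 Hz

Beat frequency = 30/5 = 6 Hz.
|f − 742| = 6, so the ukulele string was at either 736 Hz or 748 Hz.
Higher tension means higher frequency; the adjustment raises the ukulele string's frequency.
The beat rate fell, so the adjustment moved the ukulele string toward 742 Hz — it must have started below the reference.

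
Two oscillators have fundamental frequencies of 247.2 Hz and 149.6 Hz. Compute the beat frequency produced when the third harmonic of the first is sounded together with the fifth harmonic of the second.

Third harmonic of the first: 3·247.2 = 741.6 Hz.
Fifth harmonic of the second: 5·149.6 = 748.0 Hz.
f_beat = |741.6 − 748.0| = 6.4 Hz.

6.4 Hz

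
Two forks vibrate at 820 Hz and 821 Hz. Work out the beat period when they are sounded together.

1.000 s

f_beat = |820 − 821| = 1 Hz.
Beat period T = 1 / f_beat = 1 / 1 s.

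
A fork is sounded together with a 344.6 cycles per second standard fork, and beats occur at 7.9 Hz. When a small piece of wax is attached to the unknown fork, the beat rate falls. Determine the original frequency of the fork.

352.5 Hz

|f − 344.6| = 7.9, so the fork was at either 336.7 Hz or 352.5 Hz.
Loading a fork with wax lowers its frequency; the adjustment lowers the fork's frequency.
The beat rate fell, so the adjustment moved the fork toward 344.6 Hz — it must have started above the reference.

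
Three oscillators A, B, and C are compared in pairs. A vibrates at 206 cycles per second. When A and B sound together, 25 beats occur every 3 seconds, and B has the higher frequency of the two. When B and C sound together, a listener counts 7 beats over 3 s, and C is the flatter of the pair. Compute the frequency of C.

212 Hz

A–B: Beat frequency = 25/3 = 8.3333 Hz.
B is above A, so f_B = 206 + 8.3333 = 214.3333 Hz.
B–C: Beat frequency = 7/3 = 2.3333 Hz.
C is below B, so f_C = 214.3333 − 2.3333 = 212 Hz.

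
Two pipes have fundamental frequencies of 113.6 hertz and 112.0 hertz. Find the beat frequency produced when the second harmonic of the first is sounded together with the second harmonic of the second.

Second harmonic of the first: 2·113.6 = 227.2 Hz.
Second harmonic of the second: 2·112.0 = 224.0 Hz.
f_beat = |227.2 − 224.0| = 3.2 Hz.

3.2 Hz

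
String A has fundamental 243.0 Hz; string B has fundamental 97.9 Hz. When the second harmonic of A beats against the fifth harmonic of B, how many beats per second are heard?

Second harmonic of the first: 2·243.0 = 486.0 Hz.
Fifth harmonic of the second: 5·97.9 = 489.5 Hz.
f_beat = |486.0 − 489.5| = 3.5 Hz.

3.5 Hz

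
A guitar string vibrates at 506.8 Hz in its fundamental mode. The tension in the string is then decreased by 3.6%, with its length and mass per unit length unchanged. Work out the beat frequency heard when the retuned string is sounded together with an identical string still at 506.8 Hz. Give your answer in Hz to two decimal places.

9.21 Hz

For a string, f ∝ √T, so the new frequency is 506.8·√0.964 = 497.5940 Hz.
f_beat = |497.5940 − 506.8| = 9.21 Hz.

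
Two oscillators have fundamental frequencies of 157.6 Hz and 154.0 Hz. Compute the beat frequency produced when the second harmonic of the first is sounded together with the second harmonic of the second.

Second harmonic of the first: 2·157.6 = 315.2 Hz.
Second harmonic of the second: 2·154.0 = 308.0 Hz.
f_beat = |315.2 − 308.0| = 7.2 Hz.

7.2 Hz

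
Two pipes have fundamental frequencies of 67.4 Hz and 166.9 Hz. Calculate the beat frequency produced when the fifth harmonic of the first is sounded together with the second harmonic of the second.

3.2 Hz

Fifth harmonic of the first: 5·67.4 = 337.0 Hz.
Second harmonic of the second: 2·166.9 = 333.8 Hz.
f_beat = |337.0 − 333.8| = 3.2 Hz.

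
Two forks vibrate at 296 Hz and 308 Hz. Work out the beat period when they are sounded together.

0.083 s

f_beat = |296 − 308| = 12 Hz.
Beat period T = 1 / f_beat = 1 / 12 s.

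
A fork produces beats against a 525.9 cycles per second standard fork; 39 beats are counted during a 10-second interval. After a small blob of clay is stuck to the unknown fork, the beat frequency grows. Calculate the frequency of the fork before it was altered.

Beat frequency = 39/10 = 3.9 Hz.
|f − 525.9| = 3.9, so the fork was at either 522 Hz or 529.8 Hz.
Adding mass to a fork lowers its frequency; the adjustment lowers the fork's frequency.
The beat rate rose, so the adjustment moved the fork further from 525.9 Hz — it was already below the reference.

522 Hz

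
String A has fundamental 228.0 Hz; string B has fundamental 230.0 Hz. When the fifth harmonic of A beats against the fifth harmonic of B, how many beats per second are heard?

10.0 Hz

Fifth harmonic of the first: 5·228.0 = 1140.0 Hz.
Fifth harmonic of the second: 5·230.0 = 1150.0 Hz.
f_beat = |1140.0 − 1150.0| = 10.0 Hz.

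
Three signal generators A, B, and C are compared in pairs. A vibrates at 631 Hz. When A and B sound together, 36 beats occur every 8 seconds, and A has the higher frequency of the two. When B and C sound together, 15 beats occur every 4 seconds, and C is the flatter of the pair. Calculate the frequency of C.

A–B: Beat frequency = 36/8 = 4.5 Hz.
B is below A, so f_B = 631 − 4.5 = 626.5 Hz.
B–C: Beat frequency = 15/4 = 3.75 Hz.
C is below B, so f_C = 626.5 − 3.75 = 622.75 Hz.

622.75 Hz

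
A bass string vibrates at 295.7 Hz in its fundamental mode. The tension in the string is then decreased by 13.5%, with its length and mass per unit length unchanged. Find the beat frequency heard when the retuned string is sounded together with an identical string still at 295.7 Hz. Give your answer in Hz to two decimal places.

20.68 Hz

For a string, f ∝ √T, so the new frequency is 295.7·√0.865 = 275.0169 Hz.
f_beat = |275.0169 − 295.7| = 20.68 Hz.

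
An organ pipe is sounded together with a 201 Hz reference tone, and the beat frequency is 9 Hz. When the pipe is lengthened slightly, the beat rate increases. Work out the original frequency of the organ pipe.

|f − 201| = 9, so the organ pipe was at either 192 Hz or 210 Hz.
A longer pipe has a lower fundamental; the adjustment lowers the organ pipe's frequency.
The beat rate rose, so the adjustment moved the organ pipe further from 201 Hz — it was already below the reference.

192 Hz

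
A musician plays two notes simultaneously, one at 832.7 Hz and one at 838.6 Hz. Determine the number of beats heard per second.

5.9 Hz

The beat frequency equals the magnitude of the frequency difference.
|832.7 − 838.6| = 5.9 Hz.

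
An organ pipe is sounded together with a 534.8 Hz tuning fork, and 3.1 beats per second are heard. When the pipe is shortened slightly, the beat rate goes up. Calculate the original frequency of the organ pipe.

537.9 Hz

|f − 534.8| = 3.1, so the organ pipe was at either 531.7 Hz or 537.9 Hz.
A shorter pipe has a higher fundamental; the adjustment raises the organ pipe's frequency.
The beat rate rose, so the adjustment moved the organ pipe further from 534.8 Hz — it was already above the reference.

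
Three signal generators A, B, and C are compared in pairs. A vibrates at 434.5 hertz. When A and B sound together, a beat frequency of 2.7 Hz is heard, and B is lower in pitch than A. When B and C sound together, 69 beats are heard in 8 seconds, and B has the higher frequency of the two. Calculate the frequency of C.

423.175 Hz

B is below A, so f_B = 434.5 − 2.7 = 431.8 Hz.
B–C: Beat frequency = 69/8 = 8.625 Hz.
C is below B, so f_C = 431.8 − 8.625 = 423.175 Hz.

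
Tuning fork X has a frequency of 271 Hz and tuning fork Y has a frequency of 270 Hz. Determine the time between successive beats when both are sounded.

1.000 s

f_beat = |271 − 270| = 1 Hz.
Beat period T = 1 / f_beat = 1 / 1 s.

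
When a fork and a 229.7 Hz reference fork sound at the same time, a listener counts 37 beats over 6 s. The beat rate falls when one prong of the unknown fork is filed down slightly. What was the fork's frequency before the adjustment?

Beat frequency = 37/6 = 6.1667 Hz.
|f − 229.7| = 6.1667, so the fork was at either 223.5333 Hz or 235.8667 Hz.
Filing a prong removes mass and raises the fork's frequency; the adjustment raises the fork's frequency.
The beat rate fell, so the adjustment moved the fork toward 229.7 Hz — it must have started below the reference.

223.5333 Hz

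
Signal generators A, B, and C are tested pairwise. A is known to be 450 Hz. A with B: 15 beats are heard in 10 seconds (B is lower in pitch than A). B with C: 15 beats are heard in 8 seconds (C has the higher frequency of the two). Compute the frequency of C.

A–B: Beat frequency = 15/10 = 1.5 Hz.
B is below A, so f_B = 450 − 1.5 = 448.5 Hz.
B–C: Beat frequency = 15/8 = 1.875 Hz.
C is above B, so f_C = 448.5 + 1.875 = 450.375 Hz.

450.375 Hz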